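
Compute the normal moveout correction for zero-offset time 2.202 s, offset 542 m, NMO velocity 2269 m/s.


x/Vnmo = 542/2269 = 0.238872
(x/Vnmo)^2 = 0.05706
t0^2 = 4.848804
sqrt(4.848804 + 0.05706) = 2.214918
dt = 2.214918 - 2.202 = 0.012918

0.012918


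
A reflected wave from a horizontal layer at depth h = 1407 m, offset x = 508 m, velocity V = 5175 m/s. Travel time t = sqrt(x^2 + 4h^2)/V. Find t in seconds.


x^2 + 4h^2 = 508^2 + 4*1407^2 = 258064 + 7918596 = 8176660
sqrt(8176660) = 2859.486
t = 2859.486 / 5175 = 0.5526 s

0.5526


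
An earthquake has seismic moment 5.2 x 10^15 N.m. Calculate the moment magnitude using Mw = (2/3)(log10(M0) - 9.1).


log10(M0) = log10(5.2 x 10^15) = 15.716
Mw = 2/3 * (15.716 - 9.1)
= 2/3 * 6.616
= 4.41

4.41


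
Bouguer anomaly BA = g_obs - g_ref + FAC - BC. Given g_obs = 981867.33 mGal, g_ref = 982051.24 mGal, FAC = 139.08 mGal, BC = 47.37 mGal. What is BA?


BA = g_obs - g_ref + FAC - BC
= 981867.33 - 982051.24 + 139.08 - 47.37
= -92.2 mGal

-92.2


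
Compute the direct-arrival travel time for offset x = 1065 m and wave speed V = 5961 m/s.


t = x / V
= 1065 / 5961
= 0.1787 s

0.1787


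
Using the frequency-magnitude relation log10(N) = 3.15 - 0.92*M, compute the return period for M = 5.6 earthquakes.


log10(N) = 3.15 - 0.92*5.6 = -2.002
N = 10^-2.002 = 0.009954
T = 1/N = 1/0.009954 = 100.4616 years

100.4616


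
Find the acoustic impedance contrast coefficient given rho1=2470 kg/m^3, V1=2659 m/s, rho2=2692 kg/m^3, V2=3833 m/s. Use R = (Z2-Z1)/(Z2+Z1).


Z1 = 2470 * 2659 = 6567730
Z2 = 2692 * 3833 = 10318436
R = (10318436 - 6567730) / (10318436 + 6567730) = 3750706 / 16886166 = 0.2221

0.2221


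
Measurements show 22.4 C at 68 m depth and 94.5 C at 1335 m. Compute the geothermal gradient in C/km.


dT = 94.5 - 22.4 = 72.1 C
dz = 1335 - 68 = 1267 m
gradient = dT/dz * 1000 = 72.1/1267 * 1000 = 56.9061 C/km

56.9061


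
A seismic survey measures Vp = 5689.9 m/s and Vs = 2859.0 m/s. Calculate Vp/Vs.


Vp/Vs = 5689.9 / 2859.0
= 1.9902

1.9902


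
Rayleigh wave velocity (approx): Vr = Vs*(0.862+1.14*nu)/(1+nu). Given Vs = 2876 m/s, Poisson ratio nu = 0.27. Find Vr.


Numerator factor = 0.862 + 1.14*0.27 = 1.1698
Denominator = 1 + 0.27 = 1.27
Vr = 2876 * 1.1698 / 1.27 = 2649.09 m/s

2649.09


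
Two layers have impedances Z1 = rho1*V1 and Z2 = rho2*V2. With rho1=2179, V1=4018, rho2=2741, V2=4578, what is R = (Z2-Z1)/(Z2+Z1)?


Z1 = 2179 * 4018 = 8755222
Z2 = 2741 * 4578 = 12548298
R = (12548298 - 8755222) / (12548298 + 8755222) = 3793076 / 21303520 = 0.178

0.178


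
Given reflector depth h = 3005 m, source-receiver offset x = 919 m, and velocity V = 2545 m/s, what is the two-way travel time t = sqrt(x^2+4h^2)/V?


x^2 + 4h^2 = 919^2 + 4*3005^2 = 844561 + 36120100 = 36964661
sqrt(36964661) = 6079.857
t = 6079.857 / 2545 = 2.3889 s

2.3889


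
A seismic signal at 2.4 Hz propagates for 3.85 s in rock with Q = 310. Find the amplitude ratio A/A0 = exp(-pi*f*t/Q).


pi*f*t/Q = pi*2.4*3.85/310 = 0.09364
A/A0 = exp(-0.09364) = 0.910611

0.910611


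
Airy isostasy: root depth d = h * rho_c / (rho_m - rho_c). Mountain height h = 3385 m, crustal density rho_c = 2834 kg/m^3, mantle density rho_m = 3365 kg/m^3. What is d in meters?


rho_m - rho_c = 3365 - 2834 = 531
d = 3385 * 2834 / 531
= 9593090 / 531
= 18066.08 m

18066.08


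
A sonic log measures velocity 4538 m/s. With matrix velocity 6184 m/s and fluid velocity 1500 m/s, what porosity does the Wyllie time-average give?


1/V - 1/Vm = 1/4538 - 1/6184 = 5.865e-05
1/Vf - 1/Vm = 1/1500 - 1/6184 = 0.00050496
phi = 5.865e-05 / 0.00050496 = 0.1162

0.1162


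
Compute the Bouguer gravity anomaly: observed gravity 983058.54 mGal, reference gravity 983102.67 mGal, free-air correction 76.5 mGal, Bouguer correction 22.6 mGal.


BA = g_obs - g_ref + FAC - BC
= 983058.54 - 983102.67 + 76.5 - 22.6
= 9.77 mGal

9.77


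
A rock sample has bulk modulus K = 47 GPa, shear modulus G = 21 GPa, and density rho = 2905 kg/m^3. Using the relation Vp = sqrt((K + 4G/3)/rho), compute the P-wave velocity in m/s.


First compute the effective modulus:
K + 4G/3 = 47e9 + 4*21e9/3 = 75000000000.0 Pa
Then divide by density:
75000000000.0 / 2905 = 25817555.938 Pa/(kg/m^3)
Take the square root:
Vp = sqrt(25817555.938) = 5081.1 m/s

5081.1


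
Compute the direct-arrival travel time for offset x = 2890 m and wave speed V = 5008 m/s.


t = x / V
= 2890 / 5008
= 0.5771 s

0.5771


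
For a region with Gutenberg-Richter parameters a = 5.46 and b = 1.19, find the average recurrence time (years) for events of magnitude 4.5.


log10(N) = 5.46 - 1.19*4.5 = 0.105
N = 10^0.105 = 1.273503
T = 1/N = 1/1.273503 = 0.7852 years

0.7852


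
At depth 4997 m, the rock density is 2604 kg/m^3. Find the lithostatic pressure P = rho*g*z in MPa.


P = rho * g * z / 1e6
= 2604 * 9.81 * 4997 / 1e6
= 127649564.28 / 1e6
= 127.6496 MPa

127.6496


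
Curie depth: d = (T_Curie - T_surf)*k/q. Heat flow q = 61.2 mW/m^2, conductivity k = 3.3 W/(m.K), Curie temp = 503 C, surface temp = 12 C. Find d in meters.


T_Curie - T_surf = 503 - 12 = 491 C
Convert q to W/m^2: 61.2 mW/m^2 = 0.0612 W/m^2
d = 491 * 3.3 / 0.0612 = 26475.49 m

26475.49


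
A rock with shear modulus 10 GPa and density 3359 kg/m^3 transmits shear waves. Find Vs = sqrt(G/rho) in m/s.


Convert G to Pa: G = 10e9 Pa
Compute G/rho = 10e9 / 3359 = 2977076.5109
Vs = sqrt(2977076.5109) = 1725.42 m/s

1725.42


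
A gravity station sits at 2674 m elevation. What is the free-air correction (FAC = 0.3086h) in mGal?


FAC = 0.3086 * h
= 0.3086 * 2674
= 825.1964 mGal

825.1964


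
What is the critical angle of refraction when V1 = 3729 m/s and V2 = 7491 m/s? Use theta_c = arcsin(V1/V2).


V1/V2 = 3729/7491 = 0.497797
theta_c = arcsin(0.497797) = 29.8544 degrees

29.8544


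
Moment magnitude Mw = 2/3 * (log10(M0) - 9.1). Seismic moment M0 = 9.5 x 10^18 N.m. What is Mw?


log10(M0) = log10(9.5 x 10^18) = 18.9777
Mw = 2/3 * (18.9777 - 9.1)
= 2/3 * 9.8777
= 6.59

6.59


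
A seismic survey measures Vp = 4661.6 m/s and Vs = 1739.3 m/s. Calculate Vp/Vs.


Vp/Vs = 4661.6 / 1739.3
= 2.6802

2.6802


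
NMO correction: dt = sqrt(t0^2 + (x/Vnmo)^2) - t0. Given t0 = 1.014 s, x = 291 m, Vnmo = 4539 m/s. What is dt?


x/Vnmo = 291/4539 = 0.064111
(x/Vnmo)^2 = 0.00411
t0^2 = 1.028196
sqrt(1.028196 + 0.00411) = 1.016025
dt = 1.016025 - 1.014 = 0.002025

0.002025


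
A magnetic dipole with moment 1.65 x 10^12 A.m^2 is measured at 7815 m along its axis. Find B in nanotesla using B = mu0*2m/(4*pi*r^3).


m = 1.65 x 10^12 = 1650000000000 A.m^2
2m = 3300000000000 A.m^2
r^3 = 7815^3 = 477295068375
B = (4pi*10^-7) * 3300000000000 / (4*pi * 477295068375) * 1e9
= 4146902.302739 / 5997866721606.15 * 1e9
= 691.3962 nT

691.3962


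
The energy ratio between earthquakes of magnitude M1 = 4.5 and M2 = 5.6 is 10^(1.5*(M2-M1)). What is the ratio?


M2 - M1 = 5.6 - 4.5 = 1.1
1.5 * 1.1 = 1.65
ratio = 10^1.65 = 44.67

44.67


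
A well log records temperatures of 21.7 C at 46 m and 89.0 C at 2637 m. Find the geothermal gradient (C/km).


dT = 89.0 - 21.7 = 67.3 C
dz = 2637 - 46 = 2591 m
gradient = dT/dz * 1000 = 67.3/2591 * 1000 = 25.9745 C/km

25.9745


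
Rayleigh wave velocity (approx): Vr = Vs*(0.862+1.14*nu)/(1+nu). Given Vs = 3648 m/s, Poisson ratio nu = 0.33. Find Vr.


Numerator factor = 0.862 + 1.14*0.33 = 1.2382
Denominator = 1 + 0.33 = 1.33
Vr = 3648 * 1.2382 / 1.33 = 3396.21 m/s

3396.21


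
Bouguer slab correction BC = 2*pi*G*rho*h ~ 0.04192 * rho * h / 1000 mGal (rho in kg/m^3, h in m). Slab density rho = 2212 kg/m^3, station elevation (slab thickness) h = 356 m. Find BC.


BC = 0.04192 * rho * h / 1000
= 0.04192 * 2212 * 356 / 1000
= 33.0108 mGal

33.0108


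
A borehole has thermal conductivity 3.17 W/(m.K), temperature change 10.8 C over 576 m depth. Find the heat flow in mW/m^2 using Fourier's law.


q = k * dT / dz * 1000
= 3.17 * 10.8 / 576 * 1000
= 0.059438 * 1000
= 59.4375 mW/m^2

59.4375


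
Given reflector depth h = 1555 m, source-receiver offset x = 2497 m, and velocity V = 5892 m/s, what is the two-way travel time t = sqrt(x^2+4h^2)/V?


x^2 + 4h^2 = 2497^2 + 4*1555^2 = 6235009 + 9672100 = 15907109
sqrt(15907109) = 3988.3717
t = 3988.3717 / 5892 = 0.6769 s

0.6769


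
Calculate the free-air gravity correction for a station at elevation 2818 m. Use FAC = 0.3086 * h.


FAC = 0.3086 * h
= 0.3086 * 2818
= 869.6348 mGal

869.6348


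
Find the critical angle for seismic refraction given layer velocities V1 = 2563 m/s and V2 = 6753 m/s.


V1/V2 = 2563/6753 = 0.379535
theta_c = arcsin(0.379535) = 22.3049 degrees

22.3049


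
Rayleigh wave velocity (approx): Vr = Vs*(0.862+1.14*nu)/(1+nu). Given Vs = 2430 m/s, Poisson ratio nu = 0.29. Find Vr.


Numerator factor = 0.862 + 1.14*0.29 = 1.1926
Denominator = 1 + 0.29 = 1.29
Vr = 2430 * 1.1926 / 1.29 = 2246.53 m/s

2246.53


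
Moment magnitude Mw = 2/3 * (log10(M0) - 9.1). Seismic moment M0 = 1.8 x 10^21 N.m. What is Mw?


log10(M0) = log10(1.8 x 10^21) = 21.2553
Mw = 2/3 * (21.2553 - 9.1)
= 2/3 * 12.1553
= 8.1

8.1


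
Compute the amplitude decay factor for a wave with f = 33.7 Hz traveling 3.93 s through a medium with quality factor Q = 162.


pi*f*t/Q = pi*33.7*3.93/162 = 2.568368
A/A0 = exp(-2.568368) = 0.076661

0.076661


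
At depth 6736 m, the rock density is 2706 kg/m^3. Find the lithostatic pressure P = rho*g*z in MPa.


P = rho * g * z / 1e6
= 2706 * 9.81 * 6736 / 1e6
= 178812912.96 / 1e6
= 178.8129 MPa

178.8129


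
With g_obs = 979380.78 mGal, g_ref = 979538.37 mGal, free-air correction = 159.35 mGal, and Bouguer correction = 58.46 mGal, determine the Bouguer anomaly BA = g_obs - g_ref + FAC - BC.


BA = g_obs - g_ref + FAC - BC
= 979380.78 - 979538.37 + 159.35 - 58.46
= -56.7 mGal

-56.7


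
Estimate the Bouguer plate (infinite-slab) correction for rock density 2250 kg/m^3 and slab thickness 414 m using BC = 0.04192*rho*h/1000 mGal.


BC = 0.04192 * rho * h / 1000
= 0.04192 * 2250 * 414 / 1000
= 39.0485 mGal

39.0485


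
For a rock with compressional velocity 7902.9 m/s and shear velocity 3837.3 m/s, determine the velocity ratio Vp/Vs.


Vp/Vs = 7902.9 / 3837.3
= 2.0595

2.0595


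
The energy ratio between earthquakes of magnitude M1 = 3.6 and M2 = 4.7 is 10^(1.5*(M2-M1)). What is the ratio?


M2 - M1 = 4.7 - 3.6 = 1.1
1.5 * 1.1 = 1.65
ratio = 10^1.65 = 44.67

44.67


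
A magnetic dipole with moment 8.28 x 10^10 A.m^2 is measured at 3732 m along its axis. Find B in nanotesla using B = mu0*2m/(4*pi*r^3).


m = 8.28 x 10^10 = 82800000000 A.m^2
2m = 165600000000 A.m^2
r^3 = 3732^3 = 51978639168
B = (4pi*10^-7) * 165600000000 / (4*pi * 51978639168) * 1e9
= 208099.097374 / 653182843815.13 * 1e9
= 318.5924 nT

318.5924


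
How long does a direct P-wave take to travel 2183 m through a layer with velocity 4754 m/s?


t = x / V
= 2183 / 4754
= 0.4592 s

0.4592


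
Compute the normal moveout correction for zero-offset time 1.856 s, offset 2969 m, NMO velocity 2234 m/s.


x/Vnmo = 2969/2234 = 1.329006
(x/Vnmo)^2 = 1.766258
t0^2 = 3.444736
sqrt(3.444736 + 1.766258) = 2.28276
dt = 2.28276 - 1.856 = 0.42676

0.42676


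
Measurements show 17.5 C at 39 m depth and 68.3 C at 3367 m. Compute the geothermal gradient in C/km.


dT = 68.3 - 17.5 = 50.8 C
dz = 3367 - 39 = 3328 m
gradient = dT/dz * 1000 = 50.8/3328 * 1000 = 15.2644 C/km

15.2644


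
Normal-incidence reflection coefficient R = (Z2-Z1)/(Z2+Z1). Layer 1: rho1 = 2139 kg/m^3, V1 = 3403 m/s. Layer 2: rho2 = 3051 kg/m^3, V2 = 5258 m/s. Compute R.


Z1 = 2139 * 3403 = 7279017
Z2 = 3051 * 5258 = 16042158
R = (16042158 - 7279017) / (16042158 + 7279017) = 8763141 / 23321175 = 0.3758

0.3758


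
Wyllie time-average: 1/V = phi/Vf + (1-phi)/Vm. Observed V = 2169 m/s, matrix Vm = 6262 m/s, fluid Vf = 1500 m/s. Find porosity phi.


1/V - 1/Vm = 1/2169 - 1/6262 = 0.00030135
1/Vf - 1/Vm = 1/1500 - 1/6262 = 0.00050697
phi = 0.00030135 / 0.00050697 = 0.5944

0.5944


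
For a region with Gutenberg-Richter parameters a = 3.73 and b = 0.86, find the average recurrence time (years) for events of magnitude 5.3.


log10(N) = 3.73 - 0.86*5.3 = -0.828
N = 10^-0.828 = 0.148594
T = 1/N = 1/0.148594 = 6.7298 years

6.7298


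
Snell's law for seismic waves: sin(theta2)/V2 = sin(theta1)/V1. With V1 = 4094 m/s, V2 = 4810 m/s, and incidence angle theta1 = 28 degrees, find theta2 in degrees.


sin(theta1) = sin(28 deg) = 0.469472
sin(theta2) = V2/V1 * sin(theta1) = 4810/4094 * 0.469472 = 0.551577
theta2 = arcsin(0.551577) = 33.4753 degrees

33.4753


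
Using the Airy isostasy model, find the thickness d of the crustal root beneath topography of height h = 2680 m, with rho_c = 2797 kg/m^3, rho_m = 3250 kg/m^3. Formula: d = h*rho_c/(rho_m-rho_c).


rho_m - rho_c = 3250 - 2797 = 453
d = 2680 * 2797 / 453
= 7495960 / 453
= 16547.37 m

16547.37


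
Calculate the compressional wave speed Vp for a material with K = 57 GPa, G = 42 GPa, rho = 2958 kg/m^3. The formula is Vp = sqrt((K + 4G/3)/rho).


First compute the effective modulus:
K + 4G/3 = 57e9 + 4*42e9/3 = 113000000000.0 Pa
Then divide by density:
113000000000.0 / 2958 = 38201487.4915 Pa/(kg/m^3)
Take the square root:
Vp = sqrt(38201487.4915) = 6180.74 m/s

6180.74


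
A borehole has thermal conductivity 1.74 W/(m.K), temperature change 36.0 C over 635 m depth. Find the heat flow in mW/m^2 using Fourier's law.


q = k * dT / dz * 1000
= 1.74 * 36.0 / 635 * 1000
= 0.098646 * 1000
= 98.6457 mW/m^2

98.6457


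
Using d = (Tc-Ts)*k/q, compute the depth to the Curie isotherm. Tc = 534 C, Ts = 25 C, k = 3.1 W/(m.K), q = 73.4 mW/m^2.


T_Curie - T_surf = 534 - 25 = 509 C
Convert q to W/m^2: 73.4 mW/m^2 = 0.0734 W/m^2
d = 509 * 3.1 / 0.0734 = 21497.28 m

21497.28


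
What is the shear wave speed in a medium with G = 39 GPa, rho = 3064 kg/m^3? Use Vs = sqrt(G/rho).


Convert G to Pa: G = 39e9 Pa
Compute G/rho = 39e9 / 3064 = 12728459.53
Vs = sqrt(12728459.53) = 3567.7 m/s

3567.7


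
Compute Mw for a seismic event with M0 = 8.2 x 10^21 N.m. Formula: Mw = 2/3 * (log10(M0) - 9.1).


log10(M0) = log10(8.2 x 10^21) = 21.9138
Mw = 2/3 * (21.9138 - 9.1)
= 2/3 * 12.8138
= 8.54

8.54


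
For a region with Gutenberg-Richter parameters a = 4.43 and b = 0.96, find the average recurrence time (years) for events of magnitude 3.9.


log10(N) = 4.43 - 0.96*3.9 = 0.686
N = 10^0.686 = 4.852885
T = 1/N = 1/4.852885 = 0.2061 years

0.2061


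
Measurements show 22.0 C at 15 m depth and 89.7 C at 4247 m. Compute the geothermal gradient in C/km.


dT = 89.7 - 22.0 = 67.7 C
dz = 4247 - 15 = 4232 m
gradient = dT/dz * 1000 = 67.7/4232 * 1000 = 15.9972 C/km

15.9972


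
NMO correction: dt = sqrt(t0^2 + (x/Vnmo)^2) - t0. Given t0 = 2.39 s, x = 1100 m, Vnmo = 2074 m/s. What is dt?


x/Vnmo = 1100/2074 = 0.530376
(x/Vnmo)^2 = 0.281299
t0^2 = 5.7121
sqrt(5.7121 + 0.281299) = 2.448142
dt = 2.448142 - 2.39 = 0.058142

0.058142


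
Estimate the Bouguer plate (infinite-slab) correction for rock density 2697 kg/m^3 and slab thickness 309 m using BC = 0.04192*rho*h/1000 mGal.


BC = 0.04192 * rho * h / 1000
= 0.04192 * 2697 * 309 / 1000
= 34.935 mGal

34.935


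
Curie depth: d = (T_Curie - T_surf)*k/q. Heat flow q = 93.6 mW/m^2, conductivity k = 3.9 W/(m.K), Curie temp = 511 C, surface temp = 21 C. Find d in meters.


T_Curie - T_surf = 511 - 21 = 490 C
Convert q to W/m^2: 93.6 mW/m^2 = 0.0936 W/m^2
d = 490 * 3.9 / 0.0936 = 20416.67 m

20416.67


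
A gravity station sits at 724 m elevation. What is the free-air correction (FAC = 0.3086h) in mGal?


FAC = 0.3086 * h
= 0.3086 * 724
= 223.4264 mGal

223.4264


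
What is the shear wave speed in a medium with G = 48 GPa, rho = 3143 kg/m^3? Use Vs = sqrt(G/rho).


Convert G to Pa: G = 48e9 Pa
Compute G/rho = 48e9 / 3143 = 15272033.0894
Vs = sqrt(15272033.0894) = 3907.94 m/s

3907.94


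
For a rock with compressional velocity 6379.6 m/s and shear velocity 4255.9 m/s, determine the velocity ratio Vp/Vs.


Vp/Vs = 6379.6 / 4255.9
= 1.499

1.499


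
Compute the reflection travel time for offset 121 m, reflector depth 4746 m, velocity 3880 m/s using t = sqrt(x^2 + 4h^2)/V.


x^2 + 4h^2 = 121^2 + 4*4746^2 = 14641 + 90098064 = 90112705
sqrt(90112705) = 9492.7712
t = 9492.7712 / 3880 = 2.4466 s

2.4466


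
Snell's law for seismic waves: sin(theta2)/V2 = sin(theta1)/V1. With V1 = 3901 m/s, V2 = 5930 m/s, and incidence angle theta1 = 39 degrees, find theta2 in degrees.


sin(theta1) = sin(39 deg) = 0.62932
sin(theta2) = V2/V1 * sin(theta1) = 5930/3901 * 0.62932 = 0.956644
theta2 = arcsin(0.956644) = 73.0667 degrees

73.0667


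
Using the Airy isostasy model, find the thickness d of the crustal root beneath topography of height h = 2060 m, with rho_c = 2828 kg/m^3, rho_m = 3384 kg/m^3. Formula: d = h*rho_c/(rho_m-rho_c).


rho_m - rho_c = 3384 - 2828 = 556
d = 2060 * 2828 / 556
= 5825680 / 556
= 10477.84 m

10477.84


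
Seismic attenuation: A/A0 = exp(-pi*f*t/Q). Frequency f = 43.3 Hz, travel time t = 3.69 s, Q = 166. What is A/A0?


pi*f*t/Q = pi*43.3*3.69/166 = 3.023821
A/A0 = exp(-3.023821) = 0.048615

0.048615


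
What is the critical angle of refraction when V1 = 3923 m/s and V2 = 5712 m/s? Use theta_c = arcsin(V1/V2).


V1/V2 = 3923/5712 = 0.6868
theta_c = arcsin(0.6868) = 43.3773 degrees

43.3773


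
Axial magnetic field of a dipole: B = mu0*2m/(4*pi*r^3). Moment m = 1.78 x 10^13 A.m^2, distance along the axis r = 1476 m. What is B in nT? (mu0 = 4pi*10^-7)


m = 1.78 x 10^13 = 17800000000000 A.m^2
2m = 35600000000000 A.m^2
r^3 = 1476^3 = 3215578176
B = (4pi*10^-7) * 35600000000000 / (4*pi * 3215578176) * 1e9
= 44736279.387119 / 40408147099.06 * 1e9
= 1107110.3874 nT

1107110.3874


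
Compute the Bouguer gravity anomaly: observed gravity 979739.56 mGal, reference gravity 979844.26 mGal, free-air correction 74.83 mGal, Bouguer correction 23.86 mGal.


BA = g_obs - g_ref + FAC - BC
= 979739.56 - 979844.26 + 74.83 - 23.86
= -53.73 mGal

-53.73


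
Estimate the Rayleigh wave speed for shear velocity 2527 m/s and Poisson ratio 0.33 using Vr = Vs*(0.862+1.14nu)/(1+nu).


Numerator factor = 0.862 + 1.14*0.33 = 1.2382
Denominator = 1 + 0.33 = 1.33
Vr = 2527 * 1.2382 / 1.33 = 2352.58 m/s

2352.58


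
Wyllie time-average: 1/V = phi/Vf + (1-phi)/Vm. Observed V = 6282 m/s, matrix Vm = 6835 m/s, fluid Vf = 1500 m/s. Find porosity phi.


1/V - 1/Vm = 1/6282 - 1/6835 = 1.288e-05
1/Vf - 1/Vm = 1/1500 - 1/6835 = 0.00052036
phi = 1.288e-05 / 0.00052036 = 0.0248

0.0248


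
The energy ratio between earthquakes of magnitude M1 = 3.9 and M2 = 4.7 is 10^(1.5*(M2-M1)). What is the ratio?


M2 - M1 = 4.7 - 3.9 = 0.8
1.5 * 0.8 = 1.2
ratio = 10^1.2 = 15.85

15.85


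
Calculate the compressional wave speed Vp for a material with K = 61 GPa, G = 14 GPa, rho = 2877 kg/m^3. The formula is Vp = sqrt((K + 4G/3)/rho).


First compute the effective modulus:
K + 4G/3 = 61e9 + 4*14e9/3 = 79666666666.67 Pa
Then divide by density:
79666666666.67 / 2877 = 27690881.7055 Pa/(kg/m^3)
Take the square root:
Vp = sqrt(27690881.7055) = 5262.21 m/s

5262.21


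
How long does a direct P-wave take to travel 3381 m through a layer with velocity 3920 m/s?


t = x / V
= 3381 / 3920
= 0.8625 s

0.8625


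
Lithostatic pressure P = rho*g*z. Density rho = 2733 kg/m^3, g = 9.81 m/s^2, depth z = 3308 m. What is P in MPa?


P = rho * g * z / 1e6
= 2733 * 9.81 * 3308 / 1e6
= 88689894.84 / 1e6
= 88.6899 MPa

88.6899


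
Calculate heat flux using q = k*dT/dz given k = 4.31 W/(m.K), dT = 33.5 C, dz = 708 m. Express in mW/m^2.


q = k * dT / dz * 1000
= 4.31 * 33.5 / 708 * 1000
= 0.203934 * 1000
= 203.9336 mW/m^2

203.9336


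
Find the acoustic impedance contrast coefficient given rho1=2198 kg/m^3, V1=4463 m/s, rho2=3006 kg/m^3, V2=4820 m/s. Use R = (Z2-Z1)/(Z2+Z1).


Z1 = 2198 * 4463 = 9809674
Z2 = 3006 * 4820 = 14488920
R = (14488920 - 9809674) / (14488920 + 9809674) = 4679246 / 24298594 = 0.1926

0.1926


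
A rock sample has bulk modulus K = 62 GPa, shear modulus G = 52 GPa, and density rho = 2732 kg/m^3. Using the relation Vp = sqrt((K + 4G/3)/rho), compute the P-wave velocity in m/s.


First compute the effective modulus:
K + 4G/3 = 62e9 + 4*52e9/3 = 131333333333.33 Pa
Then divide by density:
131333333333.33 / 2732 = 48072230.3563 Pa/(kg/m^3)
Take the square root:
Vp = sqrt(48072230.3563) = 6933.41 m/s

6933.41


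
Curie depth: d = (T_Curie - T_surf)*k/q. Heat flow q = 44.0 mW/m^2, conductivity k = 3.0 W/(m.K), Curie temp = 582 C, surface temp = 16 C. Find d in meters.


T_Curie - T_surf = 582 - 16 = 566 C
Convert q to W/m^2: 44.0 mW/m^2 = 0.044 W/m^2
d = 566 * 3.0 / 0.044 = 38590.91 m

38590.91


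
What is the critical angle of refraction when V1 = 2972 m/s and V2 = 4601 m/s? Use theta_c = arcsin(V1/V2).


V1/V2 = 2972/4601 = 0.645947
theta_c = arcsin(0.645947) = 40.2367 degrees

40.2367


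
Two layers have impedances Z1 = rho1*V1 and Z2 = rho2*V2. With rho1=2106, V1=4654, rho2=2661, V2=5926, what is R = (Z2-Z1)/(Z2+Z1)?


Z1 = 2106 * 4654 = 9801324
Z2 = 2661 * 5926 = 15769086
R = (15769086 - 9801324) / (15769086 + 9801324) = 5967762 / 25570410 = 0.2334

0.2334


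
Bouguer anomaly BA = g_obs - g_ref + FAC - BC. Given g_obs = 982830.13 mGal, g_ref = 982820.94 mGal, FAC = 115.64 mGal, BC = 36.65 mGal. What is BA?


BA = g_obs - g_ref + FAC - BC
= 982830.13 - 982820.94 + 115.64 - 36.65
= 88.18 mGal

88.18


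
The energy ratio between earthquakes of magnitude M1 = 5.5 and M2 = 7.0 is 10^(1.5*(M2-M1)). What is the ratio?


M2 - M1 = 7.0 - 5.5 = 1.5
1.5 * 1.5 = 2.25
ratio = 10^2.25 = 177.83

177.83


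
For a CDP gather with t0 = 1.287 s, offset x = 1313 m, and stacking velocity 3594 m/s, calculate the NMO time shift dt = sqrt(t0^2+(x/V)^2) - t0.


x/Vnmo = 1313/3594 = 0.365331
(x/Vnmo)^2 = 0.133467
t0^2 = 1.656369
sqrt(1.656369 + 0.133467) = 1.337847
dt = 1.337847 - 1.287 = 0.050847

0.050847


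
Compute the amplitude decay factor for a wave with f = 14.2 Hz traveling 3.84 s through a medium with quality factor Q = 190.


pi*f*t/Q = pi*14.2*3.84/190 = 0.901604
A/A0 = exp(-0.901604) = 0.405918

0.405918


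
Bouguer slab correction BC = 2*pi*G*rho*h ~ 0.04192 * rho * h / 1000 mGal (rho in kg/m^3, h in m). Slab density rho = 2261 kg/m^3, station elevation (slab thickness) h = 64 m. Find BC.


BC = 0.04192 * rho * h / 1000
= 0.04192 * 2261 * 64 / 1000
= 6.066 mGal

6.066


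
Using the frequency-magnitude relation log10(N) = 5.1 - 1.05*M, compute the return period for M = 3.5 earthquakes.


log10(N) = 5.1 - 1.05*3.5 = 1.425
N = 10^1.425 = 26.607251
T = 1/N = 1/26.607251 = 0.0376 years

0.0376


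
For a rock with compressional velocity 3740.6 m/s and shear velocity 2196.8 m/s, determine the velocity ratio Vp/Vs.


Vp/Vs = 3740.6 / 2196.8
= 1.7027

1.7027


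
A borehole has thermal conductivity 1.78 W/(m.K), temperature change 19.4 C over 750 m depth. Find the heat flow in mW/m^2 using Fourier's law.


q = k * dT / dz * 1000
= 1.78 * 19.4 / 750 * 1000
= 0.046043 * 1000
= 46.0427 mW/m^2

46.0427


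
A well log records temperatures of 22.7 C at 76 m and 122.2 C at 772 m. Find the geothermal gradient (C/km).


dT = 122.2 - 22.7 = 99.5 C
dz = 772 - 76 = 696 m
gradient = dT/dz * 1000 = 99.5/696 * 1000 = 142.9598 C/km

142.9598


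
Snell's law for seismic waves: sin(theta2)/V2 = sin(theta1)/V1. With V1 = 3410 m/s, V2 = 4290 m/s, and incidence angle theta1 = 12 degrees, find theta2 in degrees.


sin(theta1) = sin(12 deg) = 0.207912
sin(theta2) = V2/V1 * sin(theta1) = 4290/3410 * 0.207912 = 0.261566
theta2 = arcsin(0.261566) = 15.163 degrees

15.163


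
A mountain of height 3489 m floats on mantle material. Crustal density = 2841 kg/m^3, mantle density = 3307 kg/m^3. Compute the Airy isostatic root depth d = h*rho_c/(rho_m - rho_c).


rho_m - rho_c = 3307 - 2841 = 466
d = 3489 * 2841 / 466
= 9912249 / 466
= 21270.92 m

21270.92


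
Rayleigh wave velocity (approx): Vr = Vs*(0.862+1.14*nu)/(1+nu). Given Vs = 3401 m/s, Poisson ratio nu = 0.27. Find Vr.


Numerator factor = 0.862 + 1.14*0.27 = 1.1698
Denominator = 1 + 0.27 = 1.27
Vr = 3401 * 1.1698 / 1.27 = 3132.67 m/s

3132.67


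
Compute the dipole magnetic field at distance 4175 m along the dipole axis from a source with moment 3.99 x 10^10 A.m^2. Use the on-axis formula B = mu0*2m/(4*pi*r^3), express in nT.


m = 3.99 x 10^10 = 39900000000 A.m^2
2m = 79800000000 A.m^2
r^3 = 4175^3 = 72772859375
B = (4pi*10^-7) * 79800000000 / (4*pi * 72772859375) * 1e9
= 100279.637503 / 914490721572.89 * 1e9
= 109.6563 nT

109.6563


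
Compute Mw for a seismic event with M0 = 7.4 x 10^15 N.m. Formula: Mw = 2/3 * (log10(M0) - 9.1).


log10(M0) = log10(7.4 x 10^15) = 15.8692
Mw = 2/3 * (15.8692 - 9.1)
= 2/3 * 6.7692
= 4.51

4.51


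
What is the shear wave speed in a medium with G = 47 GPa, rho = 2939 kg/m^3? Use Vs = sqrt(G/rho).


Convert G to Pa: G = 47e9 Pa
Compute G/rho = 47e9 / 2939 = 15991833.9571
Vs = sqrt(15991833.9571) = 3998.98 m/s

3998.98


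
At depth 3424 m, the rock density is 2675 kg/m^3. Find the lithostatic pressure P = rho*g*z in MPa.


P = rho * g * z / 1e6
= 2675 * 9.81 * 3424 / 1e6
= 89851752.0 / 1e6
= 89.8518 MPa

89.8518


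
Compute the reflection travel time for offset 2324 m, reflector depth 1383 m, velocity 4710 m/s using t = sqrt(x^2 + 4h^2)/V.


x^2 + 4h^2 = 2324^2 + 4*1383^2 = 5400976 + 7650756 = 13051732
sqrt(13051732) = 3612.7181
t = 3612.7181 / 4710 = 0.767 s

0.767


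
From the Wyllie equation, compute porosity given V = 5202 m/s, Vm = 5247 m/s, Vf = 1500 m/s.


1/V - 1/Vm = 1/5202 - 1/5247 = 1.65e-06
1/Vf - 1/Vm = 1/1500 - 1/5247 = 0.00047608
phi = 1.65e-06 / 0.00047608 = 0.0035

0.0035


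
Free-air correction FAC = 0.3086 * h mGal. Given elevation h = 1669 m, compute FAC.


FAC = 0.3086 * h
= 0.3086 * 1669
= 515.0534 mGal

515.0534


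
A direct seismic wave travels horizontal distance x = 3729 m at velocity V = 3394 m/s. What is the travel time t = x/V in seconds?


t = x / V
= 3729 / 3394
= 1.0987 s

1.0987


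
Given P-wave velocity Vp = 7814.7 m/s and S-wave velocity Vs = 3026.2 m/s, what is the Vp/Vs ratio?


Vp/Vs = 7814.7 / 3026.2
= 2.5823

2.5823


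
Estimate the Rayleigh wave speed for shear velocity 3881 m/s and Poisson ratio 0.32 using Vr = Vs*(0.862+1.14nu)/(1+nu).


Numerator factor = 0.862 + 1.14*0.32 = 1.2268
Denominator = 1 + 0.32 = 1.32
Vr = 3881 * 1.2268 / 1.32 = 3606.98 m/s

3606.98


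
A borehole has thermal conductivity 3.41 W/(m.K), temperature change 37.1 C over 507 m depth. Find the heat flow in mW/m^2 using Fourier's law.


q = k * dT / dz * 1000
= 3.41 * 37.1 / 507 * 1000
= 0.249529 * 1000
= 249.5286 mW/m^2

249.5286


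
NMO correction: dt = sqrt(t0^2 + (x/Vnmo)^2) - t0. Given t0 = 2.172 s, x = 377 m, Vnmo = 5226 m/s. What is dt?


x/Vnmo = 377/5226 = 0.072139
(x/Vnmo)^2 = 0.005204
t0^2 = 4.717584
sqrt(4.717584 + 0.005204) = 2.173198
dt = 2.173198 - 2.172 = 0.001198

0.001198


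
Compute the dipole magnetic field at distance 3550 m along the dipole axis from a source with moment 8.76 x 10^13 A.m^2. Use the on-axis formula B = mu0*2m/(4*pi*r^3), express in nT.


m = 8.76 x 10^13 = 87600000000000 A.m^2
2m = 175200000000000 A.m^2
r^3 = 3550^3 = 44738875000
B = (4pi*10^-7) * 175200000000000 / (4*pi * 44738875000) * 1e9
= 220162813.163573 / 562205284119.49 * 1e9
= 391605.7344 nT

391605.7344


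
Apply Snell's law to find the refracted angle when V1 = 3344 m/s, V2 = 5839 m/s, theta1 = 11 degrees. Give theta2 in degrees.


sin(theta1) = sin(11 deg) = 0.190809
sin(theta2) = V2/V1 * sin(theta1) = 5839/3344 * 0.190809 = 0.333174
theta2 = arcsin(0.333174) = 19.4615 degrees

19.4615


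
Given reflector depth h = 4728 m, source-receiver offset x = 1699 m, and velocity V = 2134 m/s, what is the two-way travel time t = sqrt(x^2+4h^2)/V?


x^2 + 4h^2 = 1699^2 + 4*4728^2 = 2886601 + 89415936 = 92302537
sqrt(92302537) = 9607.4209
t = 9607.4209 / 2134 = 4.5021 s

4.5021


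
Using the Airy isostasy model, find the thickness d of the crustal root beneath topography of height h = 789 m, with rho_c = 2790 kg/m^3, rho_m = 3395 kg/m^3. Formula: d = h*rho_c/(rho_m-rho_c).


rho_m - rho_c = 3395 - 2790 = 605
d = 789 * 2790 / 605
= 2201310 / 605
= 3638.53 m

3638.53


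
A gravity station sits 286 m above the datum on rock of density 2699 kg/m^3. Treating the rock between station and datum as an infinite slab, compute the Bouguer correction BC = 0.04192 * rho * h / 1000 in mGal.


BC = 0.04192 * rho * h / 1000
= 0.04192 * 2699 * 286 / 1000
= 32.3586 mGal

32.3586


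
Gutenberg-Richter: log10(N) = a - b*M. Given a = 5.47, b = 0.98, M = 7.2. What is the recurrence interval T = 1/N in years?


log10(N) = 5.47 - 0.98*7.2 = -1.586
N = 10^-1.586 = 0.025942
T = 1/N = 1/0.025942 = 38.5478 years

38.5478


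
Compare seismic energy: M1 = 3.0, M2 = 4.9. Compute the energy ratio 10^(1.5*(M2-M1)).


M2 - M1 = 4.9 - 3.0 = 1.9
1.5 * 1.9 = 2.85
ratio = 10^2.85 = 707.95

707.95


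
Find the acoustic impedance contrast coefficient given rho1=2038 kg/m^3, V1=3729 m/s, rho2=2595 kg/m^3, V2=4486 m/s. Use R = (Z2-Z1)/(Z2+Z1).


Z1 = 2038 * 3729 = 7599702
Z2 = 2595 * 4486 = 11641170
R = (11641170 - 7599702) / (11641170 + 7599702) = 4041468 / 19240872 = 0.21

0.21


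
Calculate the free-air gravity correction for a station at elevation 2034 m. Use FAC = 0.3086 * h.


FAC = 0.3086 * h
= 0.3086 * 2034
= 627.6924 mGal

627.6924


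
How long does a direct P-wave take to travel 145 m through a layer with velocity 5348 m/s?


t = x / V
= 145 / 5348
= 0.0271 s

0.0271


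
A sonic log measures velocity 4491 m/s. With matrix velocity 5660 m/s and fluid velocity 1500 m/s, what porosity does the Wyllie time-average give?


1/V - 1/Vm = 1/4491 - 1/5660 = 4.599e-05
1/Vf - 1/Vm = 1/1500 - 1/5660 = 0.00048999
phi = 4.599e-05 / 0.00048999 = 0.0939

0.0939


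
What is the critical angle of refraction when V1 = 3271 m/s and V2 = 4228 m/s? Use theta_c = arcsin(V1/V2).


V1/V2 = 3271/4228 = 0.773652
theta_c = arcsin(0.773652) = 50.683 degrees

50.683


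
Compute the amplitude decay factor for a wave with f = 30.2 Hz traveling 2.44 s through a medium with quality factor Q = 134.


pi*f*t/Q = pi*30.2*2.44/134 = 1.727595
A/A0 = exp(-1.727595) = 0.177711

0.177711


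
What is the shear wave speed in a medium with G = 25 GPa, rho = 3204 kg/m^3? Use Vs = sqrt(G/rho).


Convert G to Pa: G = 25e9 Pa
Compute G/rho = 25e9 / 3204 = 7802746.5668
Vs = sqrt(7802746.5668) = 2793.34 m/s

2793.34


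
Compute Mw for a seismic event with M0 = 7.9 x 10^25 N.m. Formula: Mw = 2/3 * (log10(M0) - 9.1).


log10(M0) = log10(7.9 x 10^25) = 25.8976
Mw = 2/3 * (25.8976 - 9.1)
= 2/3 * 16.7976
= 11.2

11.2


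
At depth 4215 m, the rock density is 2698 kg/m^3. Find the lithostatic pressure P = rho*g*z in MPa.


P = rho * g * z / 1e6
= 2698 * 9.81 * 4215 / 1e6
= 111560006.7 / 1e6
= 111.56 MPa

111.56


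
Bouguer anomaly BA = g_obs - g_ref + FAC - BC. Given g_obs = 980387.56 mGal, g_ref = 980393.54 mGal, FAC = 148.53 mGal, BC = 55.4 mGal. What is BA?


BA = g_obs - g_ref + FAC - BC
= 980387.56 - 980393.54 + 148.53 - 55.4
= 87.15 mGal

87.15


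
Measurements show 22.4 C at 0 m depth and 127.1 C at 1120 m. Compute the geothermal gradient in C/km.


dT = 127.1 - 22.4 = 104.7 C
dz = 1120 - 0 = 1120 m
gradient = dT/dz * 1000 = 104.7/1120 * 1000 = 93.4821 C/km

93.4821


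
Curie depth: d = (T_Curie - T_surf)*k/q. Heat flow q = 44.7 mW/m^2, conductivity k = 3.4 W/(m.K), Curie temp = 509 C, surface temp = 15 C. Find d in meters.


T_Curie - T_surf = 509 - 15 = 494 C
Convert q to W/m^2: 44.7 mW/m^2 = 0.0447 W/m^2
d = 494 * 3.4 / 0.0447 = 37574.94 m

37574.94


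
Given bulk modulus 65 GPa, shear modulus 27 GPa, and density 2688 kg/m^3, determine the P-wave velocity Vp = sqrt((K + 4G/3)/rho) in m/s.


First compute the effective modulus:
K + 4G/3 = 65e9 + 4*27e9/3 = 101000000000.0 Pa
Then divide by density:
101000000000.0 / 2688 = 37574404.7619 Pa/(kg/m^3)
Take the square root:
Vp = sqrt(37574404.7619) = 6129.8 m/s

6129.8


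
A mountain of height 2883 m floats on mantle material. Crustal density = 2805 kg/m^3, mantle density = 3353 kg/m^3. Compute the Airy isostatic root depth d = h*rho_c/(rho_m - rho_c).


rho_m - rho_c = 3353 - 2805 = 548
d = 2883 * 2805 / 548
= 8086815 / 548
= 14756.96 m

14756.96


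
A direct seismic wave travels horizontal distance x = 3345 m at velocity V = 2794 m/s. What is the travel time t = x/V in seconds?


t = x / V
= 3345 / 2794
= 1.1972 s

1.1972


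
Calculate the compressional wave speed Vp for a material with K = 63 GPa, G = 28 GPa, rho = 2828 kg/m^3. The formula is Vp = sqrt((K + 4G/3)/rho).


First compute the effective modulus:
K + 4G/3 = 63e9 + 4*28e9/3 = 100333333333.33 Pa
Then divide by density:
100333333333.33 / 2828 = 35478547.8548 Pa/(kg/m^3)
Take the square root:
Vp = sqrt(35478547.8548) = 5956.39 m/s

5956.39


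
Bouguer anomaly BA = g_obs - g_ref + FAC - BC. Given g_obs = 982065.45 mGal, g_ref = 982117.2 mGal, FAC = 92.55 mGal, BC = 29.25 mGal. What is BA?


BA = g_obs - g_ref + FAC - BC
= 982065.45 - 982117.2 + 92.55 - 29.25
= 11.55 mGal

11.55


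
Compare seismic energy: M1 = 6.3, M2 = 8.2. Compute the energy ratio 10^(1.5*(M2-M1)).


M2 - M1 = 8.2 - 6.3 = 1.9
1.5 * 1.9 = 2.85
ratio = 10^2.85 = 707.95

707.95


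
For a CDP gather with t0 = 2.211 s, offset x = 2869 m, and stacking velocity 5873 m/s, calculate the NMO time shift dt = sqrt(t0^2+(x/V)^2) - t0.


x/Vnmo = 2869/5873 = 0.488507
(x/Vnmo)^2 = 0.238639
t0^2 = 4.888521
sqrt(4.888521 + 0.238639) = 2.264323
dt = 2.264323 - 2.211 = 0.053323

0.053323


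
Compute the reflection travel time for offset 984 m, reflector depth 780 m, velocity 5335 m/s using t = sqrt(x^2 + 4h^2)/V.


x^2 + 4h^2 = 984^2 + 4*780^2 = 968256 + 2433600 = 3401856
sqrt(3401856) = 1844.4121
t = 1844.4121 / 5335 = 0.3457 s

0.3457


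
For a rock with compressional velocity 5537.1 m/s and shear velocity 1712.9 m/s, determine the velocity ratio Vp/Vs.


Vp/Vs = 5537.1 / 1712.9
= 3.2326

3.2326


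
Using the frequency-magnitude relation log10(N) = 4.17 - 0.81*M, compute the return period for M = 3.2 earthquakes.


log10(N) = 4.17 - 0.81*3.2 = 1.578
N = 10^1.578 = 37.844258
T = 1/N = 1/37.844258 = 0.0264 years

0.0264


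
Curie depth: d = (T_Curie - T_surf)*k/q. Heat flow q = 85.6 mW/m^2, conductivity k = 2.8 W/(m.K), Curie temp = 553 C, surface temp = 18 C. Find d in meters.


T_Curie - T_surf = 553 - 18 = 535 C
Convert q to W/m^2: 85.6 mW/m^2 = 0.0856 W/m^2
d = 535 * 2.8 / 0.0856 = 17500.0 m

17500.0


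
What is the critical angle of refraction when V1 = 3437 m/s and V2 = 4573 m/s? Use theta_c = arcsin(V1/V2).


V1/V2 = 3437/4573 = 0.751585
theta_c = arcsin(0.751585) = 48.7279 degrees

48.7279


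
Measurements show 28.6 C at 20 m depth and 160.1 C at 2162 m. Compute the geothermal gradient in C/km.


dT = 160.1 - 28.6 = 131.5 C
dz = 2162 - 20 = 2142 m
gradient = dT/dz * 1000 = 131.5/2142 * 1000 = 61.3912 C/km

61.3912


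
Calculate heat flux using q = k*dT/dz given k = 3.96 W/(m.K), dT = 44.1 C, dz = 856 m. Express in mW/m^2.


q = k * dT / dz * 1000
= 3.96 * 44.1 / 856 * 1000
= 0.204014 * 1000
= 204.014 mW/m^2

204.014


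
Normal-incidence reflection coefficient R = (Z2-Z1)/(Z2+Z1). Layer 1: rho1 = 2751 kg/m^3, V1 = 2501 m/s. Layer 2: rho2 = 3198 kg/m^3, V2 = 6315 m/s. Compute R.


Z1 = 2751 * 2501 = 6880251
Z2 = 3198 * 6315 = 20195370
R = (20195370 - 6880251) / (20195370 + 6880251) = 13315119 / 27075621 = 0.4918

0.4918


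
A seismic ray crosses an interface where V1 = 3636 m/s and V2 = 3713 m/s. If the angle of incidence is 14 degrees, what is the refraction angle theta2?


sin(theta1) = sin(14 deg) = 0.241922
sin(theta2) = V2/V1 * sin(theta1) = 3713/3636 * 0.241922 = 0.247045
theta2 = arcsin(0.247045) = 14.3027 degrees

14.3027


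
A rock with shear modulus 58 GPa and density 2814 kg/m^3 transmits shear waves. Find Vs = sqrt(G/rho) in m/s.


Convert G to Pa: G = 58e9 Pa
Compute G/rho = 58e9 / 2814 = 20611229.5665
Vs = sqrt(20611229.5665) = 4539.96 m/s

4539.96


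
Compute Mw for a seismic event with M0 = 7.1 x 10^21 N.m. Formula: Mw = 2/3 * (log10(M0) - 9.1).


log10(M0) = log10(7.1 x 10^21) = 21.8513
Mw = 2/3 * (21.8513 - 9.1)
= 2/3 * 12.7513
= 8.5

8.5


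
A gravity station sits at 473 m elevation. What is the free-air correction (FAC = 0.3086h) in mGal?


FAC = 0.3086 * h
= 0.3086 * 473
= 145.9678 mGal

145.9678


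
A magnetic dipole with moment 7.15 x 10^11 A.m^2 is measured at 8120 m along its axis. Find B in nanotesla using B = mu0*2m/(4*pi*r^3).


m = 7.15 x 10^11 = 715000000000 A.m^2
2m = 1430000000000 A.m^2
r^3 = 8120^3 = 535387328000
B = (4pi*10^-7) * 1430000000000 / (4*pi * 535387328000) * 1e9
= 1796990.997853 / 6727875585879.48 * 1e9
= 267.0963 nT

267.0963


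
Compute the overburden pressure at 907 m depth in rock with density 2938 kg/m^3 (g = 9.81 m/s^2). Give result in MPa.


P = rho * g * z / 1e6
= 2938 * 9.81 * 907 / 1e6
= 26141354.46 / 1e6
= 26.1414 MPa

26.1414


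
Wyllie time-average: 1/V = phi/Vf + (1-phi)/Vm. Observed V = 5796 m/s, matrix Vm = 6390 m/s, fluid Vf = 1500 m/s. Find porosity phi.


1/V - 1/Vm = 1/5796 - 1/6390 = 1.604e-05
1/Vf - 1/Vm = 1/1500 - 1/6390 = 0.00051017
phi = 1.604e-05 / 0.00051017 = 0.0314

0.0314


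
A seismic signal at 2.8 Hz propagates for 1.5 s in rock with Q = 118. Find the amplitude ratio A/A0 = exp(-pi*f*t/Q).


pi*f*t/Q = pi*2.8*1.5/118 = 0.111819
A/A0 = exp(-0.111819) = 0.894206

0.894206


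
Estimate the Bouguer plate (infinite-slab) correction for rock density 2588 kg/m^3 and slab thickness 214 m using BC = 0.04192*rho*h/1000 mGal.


BC = 0.04192 * rho * h / 1000
= 0.04192 * 2588 * 214 / 1000
= 23.2166 mGal

23.2166


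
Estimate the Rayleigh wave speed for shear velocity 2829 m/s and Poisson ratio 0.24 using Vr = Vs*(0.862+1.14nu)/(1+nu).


Numerator factor = 0.862 + 1.14*0.24 = 1.1356
Denominator = 1 + 0.24 = 1.24
Vr = 2829 * 1.1356 / 1.24 = 2590.82 m/s

2590.82


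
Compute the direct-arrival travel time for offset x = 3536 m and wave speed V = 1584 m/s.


t = x / V
= 3536 / 1584
= 2.2323 s

2.2323


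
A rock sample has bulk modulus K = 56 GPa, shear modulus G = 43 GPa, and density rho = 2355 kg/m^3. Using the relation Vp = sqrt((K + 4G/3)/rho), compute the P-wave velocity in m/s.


First compute the effective modulus:
K + 4G/3 = 56e9 + 4*43e9/3 = 113333333333.33 Pa
Then divide by density:
113333333333.33 / 2355 = 48124557.6787 Pa/(kg/m^3)
Take the square root:
Vp = sqrt(48124557.6787) = 6937.19 m/s

6937.19


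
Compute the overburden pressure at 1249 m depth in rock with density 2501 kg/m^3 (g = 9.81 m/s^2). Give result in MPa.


P = rho * g * z / 1e6
= 2501 * 9.81 * 1249 / 1e6
= 30643977.69 / 1e6
= 30.644 MPa

30.644


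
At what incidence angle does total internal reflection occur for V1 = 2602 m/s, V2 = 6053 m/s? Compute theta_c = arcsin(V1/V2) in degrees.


V1/V2 = 2602/6053 = 0.429869
theta_c = arcsin(0.429869) = 25.4593 degrees

25.4593


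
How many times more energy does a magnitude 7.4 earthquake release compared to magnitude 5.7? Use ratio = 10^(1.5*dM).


M2 - M1 = 7.4 - 5.7 = 1.7
1.5 * 1.7 = 2.55
ratio = 10^2.55 = 354.81

354.81


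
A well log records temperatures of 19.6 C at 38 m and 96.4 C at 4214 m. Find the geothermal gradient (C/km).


dT = 96.4 - 19.6 = 76.8 C
dz = 4214 - 38 = 4176 m
gradient = dT/dz * 1000 = 76.8/4176 * 1000 = 18.3908 C/km

18.3908
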